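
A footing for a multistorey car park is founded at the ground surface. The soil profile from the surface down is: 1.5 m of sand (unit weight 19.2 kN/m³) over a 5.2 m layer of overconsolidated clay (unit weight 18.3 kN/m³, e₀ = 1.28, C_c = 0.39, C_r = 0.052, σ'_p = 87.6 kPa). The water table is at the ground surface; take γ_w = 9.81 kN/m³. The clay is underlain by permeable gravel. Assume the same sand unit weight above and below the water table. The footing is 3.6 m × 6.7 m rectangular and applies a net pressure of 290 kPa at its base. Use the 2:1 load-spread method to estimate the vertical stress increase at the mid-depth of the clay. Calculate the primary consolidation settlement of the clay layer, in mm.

Mid-depth of clay below the ground surface: z = 1.5 + 5.2/2 = 4.1 m.
Total vertical stress at mid-clay: σ_v = 19.2×1.5 + 18.3×2.6 = 76.38 kPa.
Pore pressure: u = 9.81×(4.1 − 0) = 40.221 kPa.
Initial effective stress: σ'_0 = σ_v − u = 76.38 − 40.221 = 36.159 kPa.
Stress increase at mid-clay by the 2:1 spreading method:
Δσ = qBL/((B+z)(L+z)) = 290×3.6×6.7/((3.6+4.1)(6.7+4.1)) = 84.113 kPa
Final effective stress: σ'_f = 36.159 + 84.113 = 120.27 kPa.
σ'_f = 120.27 > σ'_p = 87.6 kPa, so the stress path crosses the preconsolidation pressure — recompression up to σ'_p, then virgin compression beyond:
S_c = H/(1+e₀)·[C_r·log₁₀(σ'_p/σ'_0) + C_c·log₁₀(σ'_f/σ'_p)]
    = 5.2/2.28 × [0.052×log₁₀(87.6/36.159) + 0.39×log₁₀(120.27/87.6)]
    = 2.2807 × [0.019983 + 0.053685] = 0.168 m

S_c ≈ 168 mm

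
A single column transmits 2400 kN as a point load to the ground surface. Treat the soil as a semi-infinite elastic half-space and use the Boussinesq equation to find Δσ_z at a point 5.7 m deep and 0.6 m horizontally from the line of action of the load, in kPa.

Boussinesq vertical stress below a point load on an elastic half-space:
Δσ_z = 3P/(2πz²) · [1 + (r/z)²]^(−5/2)
r/z = 0.6/5.7 = 0.10526; [1+(r/z)²]^(−5/2) = 0.97283.
Δσ_z = 3×2400/(2π×5.7²) × 0.97283 = 35.27 × 0.97283 = 34.31 kPa

Δσ_z ≈ 34.3 kPa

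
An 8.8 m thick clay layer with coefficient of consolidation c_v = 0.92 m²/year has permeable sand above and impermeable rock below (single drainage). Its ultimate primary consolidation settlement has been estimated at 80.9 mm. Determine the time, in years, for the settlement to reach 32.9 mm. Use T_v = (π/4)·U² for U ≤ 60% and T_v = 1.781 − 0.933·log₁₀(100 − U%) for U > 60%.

t ≈ 10.9 years

Drainage path length: H_d = H = 8.8 m (single drainage).
U = S(t)/S_ult = 32.9/80.9 = 0.4067.
U ≤ 60%: T_v = (π/4)·U² = (π/4)×0.40667² = 0.12989.
t = T_v·H_d²/c_v = 0.12989×8.8²/0.92 = 10.93 years.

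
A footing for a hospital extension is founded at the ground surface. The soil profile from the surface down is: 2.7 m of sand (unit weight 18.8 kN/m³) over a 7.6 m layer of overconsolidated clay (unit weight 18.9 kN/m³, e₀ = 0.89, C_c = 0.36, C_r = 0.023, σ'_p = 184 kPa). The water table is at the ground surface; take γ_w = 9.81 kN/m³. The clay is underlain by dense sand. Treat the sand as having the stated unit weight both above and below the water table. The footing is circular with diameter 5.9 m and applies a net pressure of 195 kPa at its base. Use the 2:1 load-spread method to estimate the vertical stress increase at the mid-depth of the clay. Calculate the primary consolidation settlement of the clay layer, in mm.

Mid-depth of clay below the ground surface: z = 2.7 + 7.6/2 = 6.5 m.
Total vertical stress at mid-clay: σ_v = 18.8×2.7 + 18.9×3.8 = 122.58 kPa.
Pore pressure: u = 9.81×(6.5 − 0) = 63.765 kPa.
Initial effective stress: σ'_0 = σ_v − u = 122.58 − 63.765 = 58.815 kPa.
Stress increase at mid-clay by the 2:1 spreading method:
Δσ ≈ qD²/(D+z)² = 195×5.9²/(5.9+6.5)² = 44.146 kPa
Final effective stress: σ'_f = 58.815 + 44.146 = 102.96 kPa.
σ'_f = 102.96 ≤ σ'_p = 184 kPa, so the clay remains overconsolidated and only the recompression index applies:
S_c = C_r·H/(1+e₀)·log₁₀(σ'_f/σ'_0) = 0.023×7.6/1.89×log₁₀(102.96/58.815)
    = 0.092488 × 0.24318 = 0.02249 m

S_c ≈ 22.5 mm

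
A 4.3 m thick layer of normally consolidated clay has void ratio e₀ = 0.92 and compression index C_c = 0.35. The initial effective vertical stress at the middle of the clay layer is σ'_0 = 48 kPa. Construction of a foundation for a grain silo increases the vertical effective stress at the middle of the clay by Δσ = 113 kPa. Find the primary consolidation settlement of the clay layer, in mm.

Final effective stress: σ'_f = σ'_0 + Δσ = 48 + 113 = 161 kPa.
Normally consolidated clay, so the full stress increment lies on the virgin compression line:
S_c = C_c·H/(1+e₀)·log₁₀(σ'_f/σ'_0) = 0.35×4.3/(1+0.92)×log₁₀(161/48)
    = 0.78385 × 0.52558 = 0.412 m

S_c ≈ 412 mm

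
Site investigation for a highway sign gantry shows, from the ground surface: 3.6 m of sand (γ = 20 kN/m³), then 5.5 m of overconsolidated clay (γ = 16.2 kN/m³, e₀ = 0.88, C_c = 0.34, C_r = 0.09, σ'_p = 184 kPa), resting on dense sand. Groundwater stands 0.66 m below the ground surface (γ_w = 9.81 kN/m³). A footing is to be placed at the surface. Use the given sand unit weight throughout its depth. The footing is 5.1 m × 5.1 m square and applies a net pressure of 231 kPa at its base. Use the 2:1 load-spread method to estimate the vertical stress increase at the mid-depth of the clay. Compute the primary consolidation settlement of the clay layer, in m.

Mid-depth of clay below the ground surface: z = 3.6 + 5.5/2 = 6.35 m.
Total vertical stress at mid-clay: σ_v = 20×3.6 + 16.2×2.75 = 116.55 kPa.
Pore pressure: u = 9.81×(6.35 − 0.66) = 55.819 kPa.
Initial effective stress: σ'_0 = σ_v − u = 116.55 − 55.819 = 60.731 kPa.
Stress increase at mid-clay by the 2:1 spreading method:
Δσ = qBL/((B+z)(L+z)) = 231×5.1×5.1/((5.1+6.35)(5.1+6.35)) = 45.829 kPa
Final effective stress: σ'_f = 60.731 + 45.829 = 106.56 kPa.
σ'_f = 106.56 ≤ σ'_p = 184 kPa, so the clay remains overconsolidated and only the recompression index applies:
S_c = C_r·H/(1+e₀)·log₁₀(σ'_f/σ'_0) = 0.09×5.5/1.88×log₁₀(106.56/60.731)
    = 0.2633 × 0.24418 = 0.06429 m

S_c ≈ 0.0643 m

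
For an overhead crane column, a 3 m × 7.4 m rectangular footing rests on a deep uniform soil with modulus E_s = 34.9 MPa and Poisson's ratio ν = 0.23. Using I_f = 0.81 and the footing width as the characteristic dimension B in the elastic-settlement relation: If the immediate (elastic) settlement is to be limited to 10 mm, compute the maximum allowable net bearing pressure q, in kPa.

q ≈ 152 kPa

E_s = 34.9 MPa = 34900 kPa.
S_e = q·B·(1−ν²)/E_s · I_f  ⇒  q = S_e·E_s / (B·(1−ν²)·I_f).
q = 0.01 × 34900 / (3 × 0.9471 × 0.81) = 151.6 kPa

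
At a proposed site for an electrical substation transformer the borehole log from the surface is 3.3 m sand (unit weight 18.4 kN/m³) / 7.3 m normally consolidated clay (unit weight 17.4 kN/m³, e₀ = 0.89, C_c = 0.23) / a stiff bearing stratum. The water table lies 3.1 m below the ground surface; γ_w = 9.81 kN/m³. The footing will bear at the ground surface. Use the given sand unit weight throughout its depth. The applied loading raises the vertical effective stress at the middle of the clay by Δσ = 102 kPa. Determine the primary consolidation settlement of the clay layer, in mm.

S_c ≈ 301 mm

Mid-depth of clay below the ground surface: z = 3.3 + 7.3/2 = 6.95 m.
Total vertical stress at mid-clay: σ_v = 18.4×3.3 + 17.4×3.65 = 124.23 kPa.
Pore pressure: u = 9.81×(6.95 − 3.1) = 37.769 kPa.
Initial effective stress: σ'_0 = σ_v − u = 124.23 − 37.769 = 86.461 kPa.
Final effective stress: σ'_f = σ'_0 + Δσ = 86.461 + 102 = 188.46 kPa.
Normally consolidated clay, so the full stress increment lies on the virgin compression line:
S_c = C_c·H/(1+e₀)·log₁₀(σ'_f/σ'_0) = 0.23×7.3/(1+0.89)×log₁₀(188.46/86.461)
    = 0.88836 × 0.3384 = 0.3006 m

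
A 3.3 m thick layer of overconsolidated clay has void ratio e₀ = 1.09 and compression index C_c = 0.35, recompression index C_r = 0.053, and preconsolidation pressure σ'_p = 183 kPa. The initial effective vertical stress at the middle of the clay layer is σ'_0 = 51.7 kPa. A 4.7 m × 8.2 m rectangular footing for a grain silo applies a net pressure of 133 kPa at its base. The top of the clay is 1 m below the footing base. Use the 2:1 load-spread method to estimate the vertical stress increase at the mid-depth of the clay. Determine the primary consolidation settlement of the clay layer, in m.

S_c ≈ 0.0294 m

Mid-depth of clay below the footing base: z = 1 + 3.3/2 = 2.65 m.
Stress increase at mid-clay by the 2:1 spreading method:
Δσ = qBL/((B+z)(L+z)) = 133×4.7×8.2/((4.7+2.65)(8.2+2.65)) = 64.276 kPa
Final effective stress: σ'_f = 51.7 + 64.276 = 115.98 kPa.
σ'_f = 115.98 ≤ σ'_p = 183 kPa, so the clay remains overconsolidated and only the recompression index applies:
S_c = C_r·H/(1+e₀)·log₁₀(σ'_f/σ'_0) = 0.053×3.3/2.09×log₁₀(115.98/51.7)
    = 0.083682 × 0.35089 = 0.02936 m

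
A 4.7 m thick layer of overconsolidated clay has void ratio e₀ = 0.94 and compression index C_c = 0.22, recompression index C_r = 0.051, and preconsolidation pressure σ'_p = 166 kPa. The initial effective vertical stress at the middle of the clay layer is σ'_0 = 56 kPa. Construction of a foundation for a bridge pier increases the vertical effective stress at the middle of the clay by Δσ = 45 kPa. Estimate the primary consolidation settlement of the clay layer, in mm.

S_c ≈ 31.6 mm

Final effective stress: σ'_f = 56 + 45 = 101 kPa.
σ'_f = 101 ≤ σ'_p = 166 kPa, so the clay remains overconsolidated and only the recompression index applies:
S_c = C_r·H/(1+e₀)·log₁₀(σ'_f/σ'_0) = 0.051×4.7/1.94×log₁₀(101/56)
    = 0.12356 × 0.25613 = 0.03165 m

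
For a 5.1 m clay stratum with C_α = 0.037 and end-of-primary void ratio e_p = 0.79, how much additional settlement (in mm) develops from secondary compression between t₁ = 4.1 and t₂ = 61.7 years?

Secondary compression: S_s = C_α·H/(1+e_p)·log₁₀(t₂/t₁)
S_s = 0.037×5.1/(1+0.79)×log₁₀(61.7/4.1)
    = 0.1054 × 1.178 = 0.1241 m

S_s ≈ 124 mm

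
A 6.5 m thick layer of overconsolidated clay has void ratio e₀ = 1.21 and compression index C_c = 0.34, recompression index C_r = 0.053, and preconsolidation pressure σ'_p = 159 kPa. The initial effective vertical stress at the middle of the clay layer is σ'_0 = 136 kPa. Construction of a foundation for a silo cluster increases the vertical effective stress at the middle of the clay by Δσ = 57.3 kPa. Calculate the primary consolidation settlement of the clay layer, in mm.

S_c ≈ 95.4 mm

Final effective stress: σ'_f = 136 + 57.3 = 193.3 kPa.
σ'_f = 193.3 > σ'_p = 159 kPa, so the stress path crosses the preconsolidation pressure — recompression up to σ'_p, then virgin compression beyond:
S_c = H/(1+e₀)·[C_r·log₁₀(σ'_p/σ'_0) + C_c·log₁₀(σ'_f/σ'_p)]
    = 6.5/2.21 × [0.053×log₁₀(159/136) + 0.34×log₁₀(193.3/159)]
    = 2.9412 × [0.0035965 + 0.028844] = 0.09541 m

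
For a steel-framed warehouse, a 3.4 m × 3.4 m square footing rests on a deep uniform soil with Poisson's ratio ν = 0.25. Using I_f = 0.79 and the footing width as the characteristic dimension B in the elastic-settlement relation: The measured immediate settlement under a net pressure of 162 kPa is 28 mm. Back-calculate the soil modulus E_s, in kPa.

E_s ≈ 14600 kPa

S_e = q·B·(1−ν²)/E_s · I_f  ⇒  E_s = q·B·(1−ν²)·I_f / S_e.
E_s = 162 × 3.4 × 0.9375 × 0.79 / 0.028 = 14570 kPa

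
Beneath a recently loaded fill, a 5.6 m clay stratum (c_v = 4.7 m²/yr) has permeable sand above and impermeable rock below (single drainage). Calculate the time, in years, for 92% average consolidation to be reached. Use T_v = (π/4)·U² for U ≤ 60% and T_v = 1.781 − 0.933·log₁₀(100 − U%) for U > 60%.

t ≈ 6.26 years

Drainage path length: H_d = H = 5.6 m (single drainage).
U > 60%: T_v = 1.781 − 0.933·log₁₀(100 − 92) = 0.93842.
t = T_v·H_d²/c_v = 0.93842×5.6²/4.7 = 6.261 years.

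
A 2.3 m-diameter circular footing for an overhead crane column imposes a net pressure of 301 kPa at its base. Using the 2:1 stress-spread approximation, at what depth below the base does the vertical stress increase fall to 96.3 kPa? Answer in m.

z ≈ 1.77 m

2:1 spreading — at depth z the loaded area has grown by z in each plan dimension:
qD²/(D+z)² = Δσ_z ⇒ z = D(√(q/Δσ_z) − 1) = 2.3×(√(301/96.3) − 1) = 1.766 m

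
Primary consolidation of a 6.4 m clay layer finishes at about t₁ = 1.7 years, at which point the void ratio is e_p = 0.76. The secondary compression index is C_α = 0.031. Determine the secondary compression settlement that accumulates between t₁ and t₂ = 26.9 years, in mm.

Secondary compression: S_s = C_α·H/(1+e_p)·log₁₀(t₂/t₁)
S_s = 0.031×6.4/(1+0.76)×log₁₀(26.9/1.7)
    = 0.1127 × 1.199 = 0.1352 m

S_s ≈ 135 mm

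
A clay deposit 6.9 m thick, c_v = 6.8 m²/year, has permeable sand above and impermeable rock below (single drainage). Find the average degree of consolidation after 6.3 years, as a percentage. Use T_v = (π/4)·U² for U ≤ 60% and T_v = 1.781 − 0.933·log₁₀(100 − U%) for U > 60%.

U ≈ 91.2 %

Drainage path length: H_d = H = 6.9 m (single drainage).
T_v = c_v·t/H_d² = 6.8×6.3/6.9² = 0.89981.
T_v = 0.89981 corresponds to the U > 60% branch:
U = 1 − 10^((1.781 − T_v)/0.933)/100 = 0.912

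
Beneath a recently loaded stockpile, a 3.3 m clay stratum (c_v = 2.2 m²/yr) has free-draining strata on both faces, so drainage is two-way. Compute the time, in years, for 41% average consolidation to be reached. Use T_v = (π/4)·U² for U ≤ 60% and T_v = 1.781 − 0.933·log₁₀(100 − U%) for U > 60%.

t ≈ 0.163 years

Drainage path length: H_d = H/2 = 1.65 m (double drainage).
U ≤ 60%: T_v = (π/4)·U² = (π/4)×0.41² = 0.13203.
t = T_v·H_d²/c_v = 0.13203×1.65²/2.2 = 0.1634 years.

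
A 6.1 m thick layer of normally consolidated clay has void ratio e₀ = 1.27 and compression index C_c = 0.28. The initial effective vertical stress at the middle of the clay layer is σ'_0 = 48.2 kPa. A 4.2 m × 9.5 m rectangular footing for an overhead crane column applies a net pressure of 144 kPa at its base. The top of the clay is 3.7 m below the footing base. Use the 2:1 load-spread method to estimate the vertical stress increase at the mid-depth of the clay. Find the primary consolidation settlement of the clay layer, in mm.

Mid-depth of clay below the footing base: z = 3.7 + 6.1/2 = 6.75 m.
Stress increase at mid-clay by the 2:1 spreading method:
Δσ = qBL/((B+z)(L+z)) = 144×4.2×9.5/((4.2+6.75)(9.5+6.75)) = 32.29 kPa
Final effective stress: σ'_f = σ'_0 + Δσ = 48.2 + 32.29 = 80.49 kPa.
Normally consolidated clay, so the full stress increment lies on the virgin compression line:
S_c = C_c·H/(1+e₀)·log₁₀(σ'_f/σ'_0) = 0.28×6.1/(1+1.27)×log₁₀(80.49/48.2)
    = 0.75242 × 0.22269 = 0.1676 m

S_c ≈ 168 mm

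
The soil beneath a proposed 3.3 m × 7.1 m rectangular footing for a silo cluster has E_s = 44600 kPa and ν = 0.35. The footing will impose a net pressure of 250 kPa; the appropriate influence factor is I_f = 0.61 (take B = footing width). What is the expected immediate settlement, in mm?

Immediate (elastic) settlement: S_e = q·B·(1−ν²)/E_s · I_f.
S_e = 250 × 3.3 × (1 − 0.35²) / 44600 × 0.61
    = 250 × 3.3 × 0.8775 / 44600 × 0.61
    = 0.009901 m = 9.901 mm

S_e ≈ 9.9 mm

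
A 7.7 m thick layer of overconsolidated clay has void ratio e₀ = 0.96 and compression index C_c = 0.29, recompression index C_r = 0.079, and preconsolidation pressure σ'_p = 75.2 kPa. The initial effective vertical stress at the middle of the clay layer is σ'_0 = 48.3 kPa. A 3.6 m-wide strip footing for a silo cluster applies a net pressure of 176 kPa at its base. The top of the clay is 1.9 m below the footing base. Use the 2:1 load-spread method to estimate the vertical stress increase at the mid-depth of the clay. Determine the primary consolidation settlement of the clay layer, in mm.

S_c ≈ 274 mm

Mid-depth of clay below the footing base: z = 1.9 + 7.7/2 = 5.75 m.
Stress increase at mid-clay by the 2:1 spreading method:
Δσ = qB/(B+z) = 176×3.6/(3.6+5.75) = 67.765 kPa
Final effective stress: σ'_f = 48.3 + 67.765 = 116.06 kPa.
σ'_f = 116.06 > σ'_p = 75.2 kPa, so the stress path crosses the preconsolidation pressure — recompression up to σ'_p, then virgin compression beyond:
S_c = H/(1+e₀)·[C_r·log₁₀(σ'_p/σ'_0) + C_c·log₁₀(σ'_f/σ'_p)]
    = 7.7/1.96 × [0.079×log₁₀(75.2/48.3) + 0.29×log₁₀(116.06/75.2)]
    = 3.9286 × [0.015189 + 0.054655] = 0.2744 m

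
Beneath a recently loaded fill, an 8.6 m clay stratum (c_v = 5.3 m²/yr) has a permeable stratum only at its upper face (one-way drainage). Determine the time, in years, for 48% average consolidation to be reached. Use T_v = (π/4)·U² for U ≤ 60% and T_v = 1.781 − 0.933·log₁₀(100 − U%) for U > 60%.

t ≈ 2.53 years

Drainage path length: H_d = H = 8.6 m (single drainage).
U ≤ 60%: T_v = (π/4)·U² = (π/4)×0.48² = 0.18096.
t = T_v·H_d²/c_v = 0.18096×8.6²/5.3 = 2.525 years.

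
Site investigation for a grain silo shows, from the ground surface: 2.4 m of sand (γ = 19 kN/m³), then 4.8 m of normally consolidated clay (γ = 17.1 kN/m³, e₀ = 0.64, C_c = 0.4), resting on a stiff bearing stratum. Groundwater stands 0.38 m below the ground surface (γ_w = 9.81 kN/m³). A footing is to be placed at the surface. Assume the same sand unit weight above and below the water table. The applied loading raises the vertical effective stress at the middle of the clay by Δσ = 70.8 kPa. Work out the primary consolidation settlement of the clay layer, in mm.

S_c ≈ 493 mm

Mid-depth of clay below the ground surface: z = 2.4 + 4.8/2 = 4.8 m.
Total vertical stress at mid-clay: σ_v = 19×2.4 + 17.1×2.4 = 86.64 kPa.
Pore pressure: u = 9.81×(4.8 − 0.38) = 43.36 kPa.
Initial effective stress: σ'_0 = σ_v − u = 86.64 − 43.36 = 43.28 kPa.
Final effective stress: σ'_f = σ'_0 + Δσ = 43.28 + 70.8 = 114.08 kPa.
Normally consolidated clay, so the full stress increment lies on the virgin compression line:
S_c = C_c·H/(1+e₀)·log₁₀(σ'_f/σ'_0) = 0.4×4.8/(1+0.64)×log₁₀(114.08/43.28)
    = 1.1707 × 0.42092 = 0.4928 m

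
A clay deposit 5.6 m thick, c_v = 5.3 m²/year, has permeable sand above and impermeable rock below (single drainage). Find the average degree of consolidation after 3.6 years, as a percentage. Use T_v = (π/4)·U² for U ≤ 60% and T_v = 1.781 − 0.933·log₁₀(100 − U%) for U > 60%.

U ≈ 81.9 %

Drainage path length: H_d = H = 5.6 m (single drainage).
T_v = c_v·t/H_d² = 5.3×3.6/5.6² = 0.60842.
T_v = 0.60842 corresponds to the U > 60% branch:
U = 1 − 10^((1.781 − T_v)/0.933)/100 = 0.8194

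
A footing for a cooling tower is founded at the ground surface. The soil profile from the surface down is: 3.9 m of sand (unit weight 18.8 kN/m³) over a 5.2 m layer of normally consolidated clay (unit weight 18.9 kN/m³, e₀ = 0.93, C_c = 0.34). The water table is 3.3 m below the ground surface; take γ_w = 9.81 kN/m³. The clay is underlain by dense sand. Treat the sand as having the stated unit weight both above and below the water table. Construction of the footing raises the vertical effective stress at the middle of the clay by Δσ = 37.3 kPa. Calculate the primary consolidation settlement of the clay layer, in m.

S_c ≈ 0.137 m

Mid-depth of clay below the ground surface: z = 3.9 + 5.2/2 = 6.5 m.
Total vertical stress at mid-clay: σ_v = 18.8×3.9 + 18.9×2.6 = 122.46 kPa.
Pore pressure: u = 9.81×(6.5 − 3.3) = 31.392 kPa.
Initial effective stress: σ'_0 = σ_v − u = 122.46 − 31.392 = 91.068 kPa.
Final effective stress: σ'_f = σ'_0 + Δσ = 91.068 + 37.3 = 128.37 kPa.
Normally consolidated clay, so the full stress increment lies on the virgin compression line:
S_c = C_c·H/(1+e₀)·log₁₀(σ'_f/σ'_0) = 0.34×5.2/(1+0.93)×log₁₀(128.37/91.068)
    = 0.91606 × 0.1491 = 0.1366 m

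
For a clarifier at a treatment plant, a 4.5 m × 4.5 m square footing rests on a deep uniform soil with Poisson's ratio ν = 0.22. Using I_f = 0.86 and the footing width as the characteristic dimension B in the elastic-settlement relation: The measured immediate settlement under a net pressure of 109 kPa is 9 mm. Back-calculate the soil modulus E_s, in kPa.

E_s ≈ 44600 kPa

S_e = q·B·(1−ν²)/E_s · I_f  ⇒  E_s = q·B·(1−ν²)·I_f / S_e.
E_s = 109 × 4.5 × 0.9516 × 0.86 / 0.009 = 44600 kPa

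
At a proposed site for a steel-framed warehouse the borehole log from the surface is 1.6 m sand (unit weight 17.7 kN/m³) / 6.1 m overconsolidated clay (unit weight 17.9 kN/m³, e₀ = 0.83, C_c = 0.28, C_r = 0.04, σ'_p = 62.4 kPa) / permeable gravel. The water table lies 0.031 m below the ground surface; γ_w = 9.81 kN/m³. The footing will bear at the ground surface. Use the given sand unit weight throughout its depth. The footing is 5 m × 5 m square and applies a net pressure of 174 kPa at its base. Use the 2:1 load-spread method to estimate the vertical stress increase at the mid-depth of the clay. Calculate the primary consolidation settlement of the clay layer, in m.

S_c ≈ 0.151 m

Mid-depth of clay below the ground surface: z = 1.6 + 6.1/2 = 4.65 m.
Total vertical stress at mid-clay: σ_v = 17.7×1.6 + 17.9×3.05 = 82.915 kPa.
Pore pressure: u = 9.81×(4.65 − 0.031) = 45.312 kPa.
Initial effective stress: σ'_0 = σ_v − u = 82.915 − 45.312 = 37.603 kPa.
Stress increase at mid-clay by the 2:1 spreading method:
Δσ = qBL/((B+z)(L+z)) = 174×5×5/((5+4.65)(5+4.65)) = 46.713 kPa
Final effective stress: σ'_f = 37.603 + 46.713 = 84.316 kPa.
σ'_f = 84.316 > σ'_p = 62.4 kPa, so the stress path crosses the preconsolidation pressure — recompression up to σ'_p, then virgin compression beyond:
S_c = H/(1+e₀)·[C_r·log₁₀(σ'_p/σ'_0) + C_c·log₁₀(σ'_f/σ'_p)]
    = 6.1/1.83 × [0.04×log₁₀(62.4/37.603) + 0.28×log₁₀(84.316/62.4)]
    = 3.3333 × [0.0087985 + 0.036603] = 0.1513 m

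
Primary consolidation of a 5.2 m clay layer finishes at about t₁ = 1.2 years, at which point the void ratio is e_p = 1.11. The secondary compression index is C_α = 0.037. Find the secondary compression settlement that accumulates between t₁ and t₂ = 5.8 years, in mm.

S_s ≈ 62.4 mm

Secondary compression: S_s = C_α·H/(1+e_p)·log₁₀(t₂/t₁)
S_s = 0.037×5.2/(1+1.11)×log₁₀(5.8/1.2)
    = 0.09118 × 0.6842 = 0.06239 m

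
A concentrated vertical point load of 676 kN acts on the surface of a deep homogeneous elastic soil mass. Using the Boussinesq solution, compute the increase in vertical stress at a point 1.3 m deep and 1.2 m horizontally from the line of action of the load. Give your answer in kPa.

Δσ_z ≈ 40.9 kPa

Boussinesq vertical stress below a point load on an elastic half-space:
Δσ_z = 3P/(2πz²) · [1 + (r/z)²]^(−5/2)
r/z = 1.2/1.3 = 0.92308; [1+(r/z)²]^(−5/2) = 0.21422.
Δσ_z = 3×676/(2π×1.3²) × 0.21422 = 190.99 × 0.21422 = 40.91 kPa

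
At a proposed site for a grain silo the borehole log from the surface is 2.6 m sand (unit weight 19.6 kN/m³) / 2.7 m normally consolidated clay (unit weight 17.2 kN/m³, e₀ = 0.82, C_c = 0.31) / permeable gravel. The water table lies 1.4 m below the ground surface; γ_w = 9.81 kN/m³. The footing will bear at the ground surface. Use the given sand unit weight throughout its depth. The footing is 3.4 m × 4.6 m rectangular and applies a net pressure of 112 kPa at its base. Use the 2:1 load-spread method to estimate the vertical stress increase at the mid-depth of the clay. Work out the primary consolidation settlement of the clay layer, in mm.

S_c ≈ 89.7 mm

Mid-depth of clay below the ground surface: z = 2.6 + 2.7/2 = 3.95 m.
Total vertical stress at mid-clay: σ_v = 19.6×2.6 + 17.2×1.35 = 74.18 kPa.
Pore pressure: u = 9.81×(3.95 − 1.4) = 25.015 kPa.
Initial effective stress: σ'_0 = σ_v − u = 74.18 − 25.015 = 49.165 kPa.
Stress increase at mid-clay by the 2:1 spreading method:
Δσ = qBL/((B+z)(L+z)) = 112×3.4×4.6/((3.4+3.95)(4.6+3.95)) = 27.874 kPa
Final effective stress: σ'_f = σ'_0 + Δσ = 49.165 + 27.874 = 77.039 kPa.
Normally consolidated clay, so the full stress increment lies on the virgin compression line:
S_c = C_c·H/(1+e₀)·log₁₀(σ'_f/σ'_0) = 0.31×2.7/(1+0.82)×log₁₀(77.039/49.165)
    = 0.45989 × 0.19505 = 0.0897 m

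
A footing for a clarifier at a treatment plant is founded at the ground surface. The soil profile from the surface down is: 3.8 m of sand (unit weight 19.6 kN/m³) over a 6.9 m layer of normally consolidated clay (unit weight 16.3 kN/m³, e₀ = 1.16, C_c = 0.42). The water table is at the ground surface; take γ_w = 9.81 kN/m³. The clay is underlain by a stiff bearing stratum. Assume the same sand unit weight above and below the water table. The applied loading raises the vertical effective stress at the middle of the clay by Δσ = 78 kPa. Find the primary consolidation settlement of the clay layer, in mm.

S_c ≈ 488 mm

Mid-depth of clay below the ground surface: z = 3.8 + 6.9/2 = 7.25 m.
Total vertical stress at mid-clay: σ_v = 19.6×3.8 + 16.3×3.45 = 130.72 kPa.
Pore pressure: u = 9.81×(7.25 − 0) = 71.123 kPa.
Initial effective stress: σ'_0 = σ_v − u = 130.72 − 71.123 = 59.597 kPa.
Final effective stress: σ'_f = σ'_0 + Δσ = 59.597 + 78 = 137.6 kPa.
Normally consolidated clay, so the full stress increment lies on the virgin compression line:
S_c = C_c·H/(1+e₀)·log₁₀(σ'_f/σ'_0) = 0.42×6.9/(1+1.16)×log₁₀(137.6/59.597)
    = 1.3417 × 0.36339 = 0.4876 m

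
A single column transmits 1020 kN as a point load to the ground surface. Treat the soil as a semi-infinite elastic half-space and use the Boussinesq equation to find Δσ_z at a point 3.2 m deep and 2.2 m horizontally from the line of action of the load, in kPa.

Boussinesq vertical stress below a point load on an elastic half-space:
Δσ_z = 3P/(2πz²) · [1 + (r/z)²]^(−5/2)
r/z = 2.2/3.2 = 0.6875; [1+(r/z)²]^(−5/2) = 0.37997.
Δσ_z = 3×1020/(2π×3.2²) × 0.37997 = 47.56 × 0.37997 = 18.07 kPa

Δσ_z ≈ 18.1 kPa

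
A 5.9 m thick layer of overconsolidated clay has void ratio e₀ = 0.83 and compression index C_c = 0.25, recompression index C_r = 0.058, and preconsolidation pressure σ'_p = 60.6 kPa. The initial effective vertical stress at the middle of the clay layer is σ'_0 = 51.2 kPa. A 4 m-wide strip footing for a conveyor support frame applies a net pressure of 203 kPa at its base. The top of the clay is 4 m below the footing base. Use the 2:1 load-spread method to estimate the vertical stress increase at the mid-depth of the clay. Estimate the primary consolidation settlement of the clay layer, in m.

Mid-depth of clay below the footing base: z = 4 + 5.9/2 = 6.95 m.
Stress increase at mid-clay by the 2:1 spreading method:
Δσ = qB/(B+z) = 203×4/(4+6.95) = 74.155 kPa
Final effective stress: σ'_f = 51.2 + 74.155 = 125.36 kPa.
σ'_f = 125.36 > σ'_p = 60.6 kPa, so the stress path crosses the preconsolidation pressure — recompression up to σ'_p, then virgin compression beyond:
S_c = H/(1+e₀)·[C_r·log₁₀(σ'_p/σ'_0) + C_c·log₁₀(σ'_f/σ'_p)]
    = 5.9/1.83 × [0.058×log₁₀(60.6/51.2) + 0.25×log₁₀(125.36/60.6)]
    = 3.224 × [0.0042458 + 0.078922] = 0.2681 m

S_c ≈ 0.268 m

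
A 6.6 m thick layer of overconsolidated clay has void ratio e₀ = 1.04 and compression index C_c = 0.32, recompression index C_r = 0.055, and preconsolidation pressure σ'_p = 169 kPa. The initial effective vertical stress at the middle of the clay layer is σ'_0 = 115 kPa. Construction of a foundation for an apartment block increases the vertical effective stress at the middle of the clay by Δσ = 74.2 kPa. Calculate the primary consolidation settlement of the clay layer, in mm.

Final effective stress: σ'_f = 115 + 74.2 = 189.2 kPa.
σ'_f = 189.2 > σ'_p = 169 kPa, so the stress path crosses the preconsolidation pressure — recompression up to σ'_p, then virgin compression beyond:
S_c = H/(1+e₀)·[C_r·log₁₀(σ'_p/σ'_0) + C_c·log₁₀(σ'_f/σ'_p)]
    = 6.6/2.04 × [0.055×log₁₀(169/115) + 0.32×log₁₀(189.2/169)]
    = 3.2353 × [0.0091954 + 0.015691] = 0.08051 m

S_c ≈ 80.5 mm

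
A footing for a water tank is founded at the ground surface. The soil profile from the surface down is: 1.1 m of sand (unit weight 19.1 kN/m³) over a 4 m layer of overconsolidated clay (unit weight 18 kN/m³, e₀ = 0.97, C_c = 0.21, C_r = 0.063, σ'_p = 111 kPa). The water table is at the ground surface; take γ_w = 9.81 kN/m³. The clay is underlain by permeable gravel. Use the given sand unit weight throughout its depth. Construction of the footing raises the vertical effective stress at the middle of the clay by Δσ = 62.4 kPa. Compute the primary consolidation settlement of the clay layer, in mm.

Mid-depth of clay below the ground surface: z = 1.1 + 4/2 = 3.1 m.
Total vertical stress at mid-clay: σ_v = 19.1×1.1 + 18×2 = 57.01 kPa.
Pore pressure: u = 9.81×(3.1 − 0) = 30.411 kPa.
Initial effective stress: σ'_0 = σ_v − u = 57.01 − 30.411 = 26.599 kPa.
Final effective stress: σ'_f = 26.599 + 62.4 = 88.999 kPa.
σ'_f = 88.999 ≤ σ'_p = 111 kPa, so the clay remains overconsolidated and only the recompression index applies:
S_c = C_r·H/(1+e₀)·log₁₀(σ'_f/σ'_0) = 0.063×4/1.97×log₁₀(88.999/26.599)
    = 0.12792 × 0.52452 = 0.0671 m

S_c ≈ 67.1 mm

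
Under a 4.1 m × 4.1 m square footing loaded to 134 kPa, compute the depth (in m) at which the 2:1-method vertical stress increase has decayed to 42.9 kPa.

2:1 spreading — at depth z the loaded area has grown by z in each plan dimension:
qB²/(B+z)² = Δσ_z ⇒ z = B(√(q/Δσ_z) − 1) = 4.1×(√(134/42.9) − 1) = 3.146 m

z ≈ 3.15 m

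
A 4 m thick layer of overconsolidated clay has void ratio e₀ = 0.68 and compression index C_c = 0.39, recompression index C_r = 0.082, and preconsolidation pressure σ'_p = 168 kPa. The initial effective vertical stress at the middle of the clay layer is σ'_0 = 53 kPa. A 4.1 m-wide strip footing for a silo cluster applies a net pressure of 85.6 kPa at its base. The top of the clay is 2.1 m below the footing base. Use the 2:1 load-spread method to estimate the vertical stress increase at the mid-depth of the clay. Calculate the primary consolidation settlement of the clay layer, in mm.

S_c ≈ 50.2 mm

Mid-depth of clay below the footing base: z = 2.1 + 4/2 = 4.1 m.
Stress increase at mid-clay by the 2:1 spreading method:
Δσ = qB/(B+z) = 85.6×4.1/(4.1+4.1) = 42.8 kPa
Final effective stress: σ'_f = 53 + 42.8 = 95.8 kPa.
σ'_f = 95.8 ≤ σ'_p = 168 kPa, so the clay remains overconsolidated and only the recompression index applies:
S_c = C_r·H/(1+e₀)·log₁₀(σ'_f/σ'_0) = 0.082×4/1.68×log₁₀(95.8/53)
    = 0.19524 × 0.25709 = 0.05019 m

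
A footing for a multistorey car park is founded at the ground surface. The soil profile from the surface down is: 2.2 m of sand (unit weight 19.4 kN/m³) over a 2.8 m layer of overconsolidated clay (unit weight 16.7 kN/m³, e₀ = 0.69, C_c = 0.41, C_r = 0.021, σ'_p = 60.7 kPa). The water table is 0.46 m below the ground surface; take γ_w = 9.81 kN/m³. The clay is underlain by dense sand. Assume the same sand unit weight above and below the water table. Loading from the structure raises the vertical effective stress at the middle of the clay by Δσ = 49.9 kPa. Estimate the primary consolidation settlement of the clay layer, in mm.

Mid-depth of clay below the ground surface: z = 2.2 + 2.8/2 = 3.6 m.
Total vertical stress at mid-clay: σ_v = 19.4×2.2 + 16.7×1.4 = 66.06 kPa.
Pore pressure: u = 9.81×(3.6 − 0.46) = 30.803 kPa.
Initial effective stress: σ'_0 = σ_v − u = 66.06 − 30.803 = 35.257 kPa.
Final effective stress: σ'_f = 35.257 + 49.9 = 85.157 kPa.
σ'_f = 85.157 > σ'_p = 60.7 kPa, so the stress path crosses the preconsolidation pressure — recompression up to σ'_p, then virgin compression beyond:
S_c = H/(1+e₀)·[C_r·log₁₀(σ'_p/σ'_0) + C_c·log₁₀(σ'_f/σ'_p)]
    = 2.8/1.69 × [0.021×log₁₀(60.7/35.257) + 0.41×log₁₀(85.157/60.7)]
    = 1.6568 × [0.0049548 + 0.060283] = 0.1081 m

S_c ≈ 108 mm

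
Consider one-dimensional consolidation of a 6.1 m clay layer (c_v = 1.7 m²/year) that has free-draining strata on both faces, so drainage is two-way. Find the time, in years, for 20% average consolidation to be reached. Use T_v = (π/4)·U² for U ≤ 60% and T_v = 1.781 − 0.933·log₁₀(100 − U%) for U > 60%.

Drainage path length: H_d = H/2 = 3.05 m (double drainage).
U ≤ 60%: T_v = (π/4)·U² = (π/4)×0.2² = 0.031416.
t = T_v·H_d²/c_v = 0.031416×3.05²/1.7 = 0.1719 years.

t ≈ 0.172 years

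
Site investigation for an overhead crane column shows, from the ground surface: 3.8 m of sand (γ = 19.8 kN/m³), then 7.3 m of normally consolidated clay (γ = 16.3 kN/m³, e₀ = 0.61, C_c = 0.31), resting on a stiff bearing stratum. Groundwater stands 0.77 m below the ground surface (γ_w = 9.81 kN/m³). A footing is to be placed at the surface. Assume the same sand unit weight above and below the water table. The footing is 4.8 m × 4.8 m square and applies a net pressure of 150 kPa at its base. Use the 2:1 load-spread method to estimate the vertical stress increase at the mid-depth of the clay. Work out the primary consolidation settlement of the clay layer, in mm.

Mid-depth of clay below the ground surface: z = 3.8 + 7.3/2 = 7.45 m.
Total vertical stress at mid-clay: σ_v = 19.8×3.8 + 16.3×3.65 = 134.74 kPa.
Pore pressure: u = 9.81×(7.45 − 0.77) = 65.531 kPa.
Initial effective stress: σ'_0 = σ_v − u = 134.74 − 65.531 = 69.209 kPa.
Stress increase at mid-clay by the 2:1 spreading method:
Δσ = qBL/((B+z)(L+z)) = 150×4.8×4.8/((4.8+7.45)(4.8+7.45)) = 23.03 kPa
Final effective stress: σ'_f = σ'_0 + Δσ = 69.209 + 23.03 = 92.239 kPa.
Normally consolidated clay, so the full stress increment lies on the virgin compression line:
S_c = C_c·H/(1+e₀)·log₁₀(σ'_f/σ'_0) = 0.31×7.3/(1+0.61)×log₁₀(92.239/69.209)
    = 1.4056 × 0.12475 = 0.1753 m

S_c ≈ 175 mm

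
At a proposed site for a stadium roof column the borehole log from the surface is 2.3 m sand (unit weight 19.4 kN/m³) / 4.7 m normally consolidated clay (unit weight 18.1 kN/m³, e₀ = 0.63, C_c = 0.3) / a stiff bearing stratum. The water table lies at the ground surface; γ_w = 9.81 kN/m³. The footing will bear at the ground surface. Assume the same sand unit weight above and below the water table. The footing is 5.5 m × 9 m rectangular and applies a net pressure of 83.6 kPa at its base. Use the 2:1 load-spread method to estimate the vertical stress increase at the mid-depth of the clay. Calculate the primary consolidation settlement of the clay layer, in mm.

S_c ≈ 204 mm

Mid-depth of clay below the ground surface: z = 2.3 + 4.7/2 = 4.65 m.
Total vertical stress at mid-clay: σ_v = 19.4×2.3 + 18.1×2.35 = 87.155 kPa.
Pore pressure: u = 9.81×(4.65 − 0) = 45.617 kPa.
Initial effective stress: σ'_0 = σ_v − u = 87.155 − 45.617 = 41.538 kPa.
Stress increase at mid-clay by the 2:1 spreading method:
Δσ = qBL/((B+z)(L+z)) = 83.6×5.5×9/((5.5+4.65)(9+4.65)) = 29.868 kPa
Final effective stress: σ'_f = σ'_0 + Δσ = 41.538 + 29.868 = 71.406 kPa.
Normally consolidated clay, so the full stress increment lies on the virgin compression line:
S_c = C_c·H/(1+e₀)·log₁₀(σ'_f/σ'_0) = 0.3×4.7/(1+0.63)×log₁₀(71.406/41.538)
    = 0.86503 × 0.23529 = 0.2035 m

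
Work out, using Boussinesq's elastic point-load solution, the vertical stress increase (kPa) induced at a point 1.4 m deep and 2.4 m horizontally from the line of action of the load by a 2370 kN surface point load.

Δσ_z ≈ 18.8 kPa

Boussinesq vertical stress below a point load on an elastic half-space:
Δσ_z = 3P/(2πz²) · [1 + (r/z)²]^(−5/2)
r/z = 2.4/1.4 = 1.7143; [1+(r/z)²]^(−5/2) = 0.032479.
Δσ_z = 3×2370/(2π×1.4²) × 0.032479 = 577.34 × 0.032479 = 18.75 kPa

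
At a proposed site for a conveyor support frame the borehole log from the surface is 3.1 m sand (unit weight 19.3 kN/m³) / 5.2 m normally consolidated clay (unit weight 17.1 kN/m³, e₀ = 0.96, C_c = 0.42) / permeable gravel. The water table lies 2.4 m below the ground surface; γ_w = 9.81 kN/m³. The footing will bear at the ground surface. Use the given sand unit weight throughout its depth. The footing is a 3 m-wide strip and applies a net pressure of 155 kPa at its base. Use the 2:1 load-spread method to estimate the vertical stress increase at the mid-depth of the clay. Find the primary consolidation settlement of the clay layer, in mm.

Mid-depth of clay below the ground surface: z = 3.1 + 5.2/2 = 5.7 m.
Total vertical stress at mid-clay: σ_v = 19.3×3.1 + 17.1×2.6 = 104.29 kPa.
Pore pressure: u = 9.81×(5.7 − 2.4) = 32.373 kPa.
Initial effective stress: σ'_0 = σ_v − u = 104.29 − 32.373 = 71.917 kPa.
Stress increase at mid-clay by the 2:1 spreading method:
Δσ = qB/(B+z) = 155×3/(3+5.7) = 53.448 kPa
Final effective stress: σ'_f = σ'_0 + Δσ = 71.917 + 53.448 = 125.37 kPa.
Normally consolidated clay, so the full stress increment lies on the virgin compression line:
S_c = C_c·H/(1+e₀)·log₁₀(σ'_f/σ'_0) = 0.42×5.2/(1+0.96)×log₁₀(125.37/71.917)
    = 1.1143 × 0.24136 = 0.2689 m

S_c ≈ 269 mm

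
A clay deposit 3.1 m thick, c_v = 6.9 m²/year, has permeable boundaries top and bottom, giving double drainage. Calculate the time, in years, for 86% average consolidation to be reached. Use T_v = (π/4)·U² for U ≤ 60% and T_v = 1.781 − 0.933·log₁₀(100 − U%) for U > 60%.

t ≈ 0.248 years

Drainage path length: H_d = H/2 = 1.55 m (double drainage).
U > 60%: T_v = 1.781 − 0.933·log₁₀(100 − 86) = 0.71166.
t = T_v·H_d²/c_v = 0.71166×1.55²/6.9 = 0.2478 years.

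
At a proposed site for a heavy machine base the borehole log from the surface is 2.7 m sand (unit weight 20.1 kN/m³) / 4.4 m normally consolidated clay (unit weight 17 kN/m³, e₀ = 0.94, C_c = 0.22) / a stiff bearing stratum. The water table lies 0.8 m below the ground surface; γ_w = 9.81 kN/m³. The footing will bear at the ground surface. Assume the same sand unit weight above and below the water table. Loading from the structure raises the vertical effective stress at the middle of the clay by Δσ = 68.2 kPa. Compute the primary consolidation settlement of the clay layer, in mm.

S_c ≈ 183 mm

Mid-depth of clay below the ground surface: z = 2.7 + 4.4/2 = 4.9 m.
Total vertical stress at mid-clay: σ_v = 20.1×2.7 + 17×2.2 = 91.67 kPa.
Pore pressure: u = 9.81×(4.9 − 0.8) = 40.221 kPa.
Initial effective stress: σ'_0 = σ_v − u = 91.67 − 40.221 = 51.449 kPa.
Final effective stress: σ'_f = σ'_0 + Δσ = 51.449 + 68.2 = 119.65 kPa.
Normally consolidated clay, so the full stress increment lies on the virgin compression line:
S_c = C_c·H/(1+e₀)·log₁₀(σ'_f/σ'_0) = 0.22×4.4/(1+0.94)×log₁₀(119.65/51.449)
    = 0.49897 × 0.36654 = 0.1829 m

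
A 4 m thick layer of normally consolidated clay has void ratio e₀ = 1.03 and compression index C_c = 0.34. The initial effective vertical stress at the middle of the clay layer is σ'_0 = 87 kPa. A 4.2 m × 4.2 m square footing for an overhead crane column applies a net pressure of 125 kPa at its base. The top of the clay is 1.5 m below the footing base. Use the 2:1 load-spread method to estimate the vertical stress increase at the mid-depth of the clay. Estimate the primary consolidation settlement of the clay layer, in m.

Mid-depth of clay below the footing base: z = 1.5 + 4/2 = 3.5 m.
Stress increase at mid-clay by the 2:1 spreading method:
Δσ = qBL/((B+z)(L+z)) = 125×4.2×4.2/((4.2+3.5)(4.2+3.5)) = 37.19 kPa
Final effective stress: σ'_f = σ'_0 + Δσ = 87 + 37.19 = 124.19 kPa.
Normally consolidated clay, so the full stress increment lies on the virgin compression line:
S_c = C_c·H/(1+e₀)·log₁₀(σ'_f/σ'_0) = 0.34×4/(1+1.03)×log₁₀(124.19/87)
    = 0.66995 × 0.15457 = 0.1036 m

S_c ≈ 0.104 m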